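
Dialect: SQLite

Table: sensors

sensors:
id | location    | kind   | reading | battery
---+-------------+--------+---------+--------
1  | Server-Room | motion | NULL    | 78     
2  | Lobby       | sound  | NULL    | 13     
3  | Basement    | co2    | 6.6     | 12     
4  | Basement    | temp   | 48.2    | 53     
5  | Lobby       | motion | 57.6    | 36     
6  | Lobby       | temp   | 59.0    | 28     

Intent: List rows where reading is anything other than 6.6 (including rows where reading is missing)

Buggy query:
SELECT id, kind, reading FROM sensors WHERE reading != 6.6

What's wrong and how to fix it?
Bug: 'reading != 6.6' is unknown when reading is NULL, so NULL rows are silently excluded

Fix: Add an explicit OR reading IS NULL to include the missing-value rows

Corrected query:
SELECT id, kind, reading FROM sensors WHERE reading != 6.6 OR reading IS NULL

Result:
id | kind   | reading
---+--------+--------
1  | motion | NULL   
2  | sound  | NULL   
4  | temp   | 48.2   
5  | motion | 57.6   
6  | temp   | 59     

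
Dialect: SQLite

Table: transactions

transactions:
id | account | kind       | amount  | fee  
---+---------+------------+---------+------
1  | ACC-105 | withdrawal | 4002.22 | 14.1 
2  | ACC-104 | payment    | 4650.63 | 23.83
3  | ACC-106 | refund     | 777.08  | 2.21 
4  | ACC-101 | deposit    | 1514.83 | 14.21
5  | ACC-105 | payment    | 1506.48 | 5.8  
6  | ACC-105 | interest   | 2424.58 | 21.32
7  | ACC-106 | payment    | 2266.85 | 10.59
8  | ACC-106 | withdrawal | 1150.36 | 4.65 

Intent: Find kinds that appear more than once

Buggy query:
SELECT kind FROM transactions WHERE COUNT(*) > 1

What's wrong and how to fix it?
Bug: COUNT(*) is an aggregate and cannot be used in WHERE

Fix: Group first, then use HAVING for the count condition

Corrected query:
SELECT kind FROM transactions GROUP BY kind HAVING COUNT(*) > 1

Result:
kind      
----------
payment   
withdrawal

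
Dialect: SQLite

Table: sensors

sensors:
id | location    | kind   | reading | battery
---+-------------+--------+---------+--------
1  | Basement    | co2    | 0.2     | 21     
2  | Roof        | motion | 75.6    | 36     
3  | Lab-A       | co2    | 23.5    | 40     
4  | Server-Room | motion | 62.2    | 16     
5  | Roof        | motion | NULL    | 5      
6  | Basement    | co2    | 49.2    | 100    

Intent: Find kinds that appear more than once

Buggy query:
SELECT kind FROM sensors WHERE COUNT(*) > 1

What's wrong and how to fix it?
Bug: COUNT(*) is an aggregate and cannot be used in WHERE

Fix: Group first, then use HAVING for the count condition

Corrected query:
SELECT kind FROM sensors GROUP BY kind HAVING COUNT(*) > 1

Result:
kind  
------
co2   
motion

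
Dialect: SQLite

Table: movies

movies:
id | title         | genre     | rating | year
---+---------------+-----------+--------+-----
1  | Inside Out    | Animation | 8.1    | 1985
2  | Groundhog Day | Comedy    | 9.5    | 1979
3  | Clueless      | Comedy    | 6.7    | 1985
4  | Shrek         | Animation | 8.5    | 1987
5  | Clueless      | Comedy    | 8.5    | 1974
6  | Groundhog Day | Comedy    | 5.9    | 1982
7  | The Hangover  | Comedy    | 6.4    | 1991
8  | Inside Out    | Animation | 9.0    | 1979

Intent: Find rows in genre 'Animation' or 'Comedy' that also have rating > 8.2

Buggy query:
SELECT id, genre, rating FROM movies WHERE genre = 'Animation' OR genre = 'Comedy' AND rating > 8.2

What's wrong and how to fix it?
Bug: Without parentheses, AND is evaluated before OR, so the rating filter only applies to the 'Comedy' branch

Fix: Add parentheses around the OR so the AND applies to both alternatives

Corrected query:
SELECT id, genre, rating FROM movies WHERE (genre = 'Animation' OR genre = 'Comedy') AND rating > 8.2

Result:
id | genre     | rating
---+-----------+-------
2  | Comedy    | 9.5   
4  | Animation | 8.5   
5  | Comedy    | 8.5   
8  | Animation | 9     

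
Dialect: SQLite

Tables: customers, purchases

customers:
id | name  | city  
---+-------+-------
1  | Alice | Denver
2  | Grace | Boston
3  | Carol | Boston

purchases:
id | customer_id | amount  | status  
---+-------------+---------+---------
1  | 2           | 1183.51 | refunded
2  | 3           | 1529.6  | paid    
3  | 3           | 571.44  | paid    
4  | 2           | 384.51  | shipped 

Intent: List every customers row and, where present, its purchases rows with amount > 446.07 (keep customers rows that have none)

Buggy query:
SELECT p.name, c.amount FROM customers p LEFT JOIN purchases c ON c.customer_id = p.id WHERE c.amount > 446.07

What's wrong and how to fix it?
Bug: A WHERE condition on the right-hand table after LEFT JOIN drops unmatched parents

Fix: Move the right-table condition into the ON clause so unmatched parents are kept

Corrected query:
SELECT p.name, c.amount FROM customers p LEFT JOIN purchases c ON c.customer_id = p.id AND c.amount > 446.07

Result:
name  | amount 
------+--------
Alice | NULL   
Grace | 1183.51
Carol | 571.44 
Carol | 1529.6 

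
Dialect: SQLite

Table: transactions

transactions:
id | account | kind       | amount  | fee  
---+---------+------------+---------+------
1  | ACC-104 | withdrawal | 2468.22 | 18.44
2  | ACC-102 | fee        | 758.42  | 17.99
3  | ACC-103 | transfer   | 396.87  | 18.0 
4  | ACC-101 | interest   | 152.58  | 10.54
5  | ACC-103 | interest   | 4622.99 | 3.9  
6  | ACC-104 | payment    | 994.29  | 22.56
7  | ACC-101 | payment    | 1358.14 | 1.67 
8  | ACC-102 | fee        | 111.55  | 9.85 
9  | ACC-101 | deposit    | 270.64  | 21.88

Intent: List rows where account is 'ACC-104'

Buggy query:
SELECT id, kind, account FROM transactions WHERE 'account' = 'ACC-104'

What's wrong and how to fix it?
Bug: Single quotes denote string literals in SQL; the column name is being compared as a constant string

Fix: Remove the quotes around the column name (or use double quotes for an identifier)

Corrected query:
SELECT id, kind, account FROM transactions WHERE account = 'ACC-104'

Result:
id | kind       | account
---+------------+--------
1  | withdrawal | ACC-104
6  | payment    | ACC-104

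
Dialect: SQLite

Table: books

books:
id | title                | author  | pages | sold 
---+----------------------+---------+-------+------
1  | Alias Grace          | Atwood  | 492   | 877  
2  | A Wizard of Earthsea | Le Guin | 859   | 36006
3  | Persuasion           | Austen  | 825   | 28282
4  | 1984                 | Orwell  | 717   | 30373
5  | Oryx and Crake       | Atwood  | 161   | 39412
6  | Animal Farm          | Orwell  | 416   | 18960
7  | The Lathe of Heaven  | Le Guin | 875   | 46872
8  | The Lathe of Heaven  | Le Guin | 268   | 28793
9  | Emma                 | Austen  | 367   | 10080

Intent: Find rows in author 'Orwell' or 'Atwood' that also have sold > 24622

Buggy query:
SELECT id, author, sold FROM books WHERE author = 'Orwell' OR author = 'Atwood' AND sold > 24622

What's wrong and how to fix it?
Bug: Without parentheses, AND is evaluated before OR, so the sold filter only applies to the 'Atwood' branch

Fix: Group the OR with parentheses (or use IN), then AND the threshold

Corrected query:
SELECT id, author, sold FROM books WHERE (author = 'Orwell' OR author = 'Atwood') AND sold > 24622

Result:
id | author | sold 
---+--------+------
4  | Orwell | 30373
5  | Atwood | 39412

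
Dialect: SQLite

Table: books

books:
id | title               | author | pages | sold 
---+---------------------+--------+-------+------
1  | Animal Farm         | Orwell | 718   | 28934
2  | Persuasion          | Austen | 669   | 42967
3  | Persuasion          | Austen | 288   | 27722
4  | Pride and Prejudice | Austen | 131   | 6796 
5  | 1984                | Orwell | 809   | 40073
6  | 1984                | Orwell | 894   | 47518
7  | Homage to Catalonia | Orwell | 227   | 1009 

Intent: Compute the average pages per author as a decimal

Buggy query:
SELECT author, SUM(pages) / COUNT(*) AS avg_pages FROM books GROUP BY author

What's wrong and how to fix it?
Bug: SUM(pages) and COUNT(*) are both integers; the division truncates the fractional part

Fix: Cast one side to REAL so the division keeps the fractional part

Corrected query:
SELECT author, SUM(pages) * 1.0 / COUNT(*) AS avg_pages FROM books GROUP BY author

Result:
author | avg_pages 
-------+-----------
Austen | 362.666667
Orwell | 662       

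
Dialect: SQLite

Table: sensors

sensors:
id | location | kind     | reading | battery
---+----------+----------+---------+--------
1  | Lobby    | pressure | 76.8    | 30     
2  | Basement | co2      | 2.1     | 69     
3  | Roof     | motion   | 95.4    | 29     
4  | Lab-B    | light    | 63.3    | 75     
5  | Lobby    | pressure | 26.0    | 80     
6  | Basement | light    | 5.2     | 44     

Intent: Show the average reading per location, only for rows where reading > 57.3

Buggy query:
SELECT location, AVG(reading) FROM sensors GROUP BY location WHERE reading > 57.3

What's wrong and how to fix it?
Bug: WHERE cannot follow GROUP BY

Fix: Place WHERE between FROM and GROUP BY

Corrected query:
SELECT location, AVG(reading) FROM sensors WHERE reading > 57.3 GROUP BY location

Result:
location | AVG(reading)
---------+-------------
Lab-B    | 63.3        
Lobby    | 76.8        
Roof     | 95.4        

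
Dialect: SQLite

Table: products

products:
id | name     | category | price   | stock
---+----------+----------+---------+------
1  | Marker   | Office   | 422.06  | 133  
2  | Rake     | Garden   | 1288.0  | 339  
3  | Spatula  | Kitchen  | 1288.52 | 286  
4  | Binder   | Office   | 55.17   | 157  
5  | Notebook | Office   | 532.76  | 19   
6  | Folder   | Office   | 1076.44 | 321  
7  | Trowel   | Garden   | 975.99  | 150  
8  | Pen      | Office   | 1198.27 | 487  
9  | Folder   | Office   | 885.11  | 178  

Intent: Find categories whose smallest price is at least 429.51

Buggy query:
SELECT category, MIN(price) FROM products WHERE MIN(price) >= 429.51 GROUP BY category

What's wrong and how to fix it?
Bug: MIN() in WHERE is a misuse of aggregate

Fix: Replace WHERE with HAVING after the GROUP BY

Corrected query:
SELECT category, MIN(price) FROM products GROUP BY category HAVING MIN(price) >= 429.51

Result:
category | MIN(price)
---------+-----------
Garden   | 975.99    
Kitchen  | 1288.52   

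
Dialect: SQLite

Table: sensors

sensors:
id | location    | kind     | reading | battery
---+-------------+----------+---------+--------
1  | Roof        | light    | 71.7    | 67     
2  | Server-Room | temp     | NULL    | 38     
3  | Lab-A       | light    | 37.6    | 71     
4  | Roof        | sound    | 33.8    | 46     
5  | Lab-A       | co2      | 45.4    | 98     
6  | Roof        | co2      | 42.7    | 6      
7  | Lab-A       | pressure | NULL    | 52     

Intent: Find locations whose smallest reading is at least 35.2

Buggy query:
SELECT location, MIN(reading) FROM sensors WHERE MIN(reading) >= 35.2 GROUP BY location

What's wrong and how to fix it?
Bug: MIN() in WHERE is a misuse of aggregate

Fix: Use HAVING for the per-group MIN condition

Corrected query:
SELECT location, MIN(reading) FROM sensors GROUP BY location HAVING MIN(reading) >= 35.2

Result:
location | MIN(reading)
---------+-------------
Lab-A    | 37.6        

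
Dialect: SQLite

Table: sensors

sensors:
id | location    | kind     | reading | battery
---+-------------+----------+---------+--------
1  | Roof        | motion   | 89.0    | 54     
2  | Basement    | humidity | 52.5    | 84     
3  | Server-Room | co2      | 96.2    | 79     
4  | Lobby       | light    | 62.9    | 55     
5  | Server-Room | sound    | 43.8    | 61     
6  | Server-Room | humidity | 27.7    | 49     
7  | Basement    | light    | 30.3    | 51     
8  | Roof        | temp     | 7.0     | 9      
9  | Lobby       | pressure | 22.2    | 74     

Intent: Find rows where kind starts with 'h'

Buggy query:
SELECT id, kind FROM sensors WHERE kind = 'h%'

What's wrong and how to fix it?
Bug: '=' compares the literal string including the % character; pattern matching needs LIKE

Fix: Replace '=' with LIKE so 'h%' is treated as a pattern

Corrected query:
SELECT id, kind FROM sensors WHERE kind LIKE 'h%'

Result:
id | kind    
---+---------
2  | humidity
6  | humidity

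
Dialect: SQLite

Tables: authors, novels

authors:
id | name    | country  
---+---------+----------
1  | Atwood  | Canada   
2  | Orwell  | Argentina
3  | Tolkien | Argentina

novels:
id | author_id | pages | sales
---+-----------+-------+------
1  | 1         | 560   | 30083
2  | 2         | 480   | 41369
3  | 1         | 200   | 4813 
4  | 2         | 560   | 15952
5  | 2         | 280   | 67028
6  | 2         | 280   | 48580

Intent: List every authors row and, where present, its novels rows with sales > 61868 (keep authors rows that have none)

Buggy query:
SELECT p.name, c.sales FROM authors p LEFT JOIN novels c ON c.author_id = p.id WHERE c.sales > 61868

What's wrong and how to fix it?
Bug: A WHERE condition on the right-hand table after LEFT JOIN drops unmatched parents

Fix: Move the right-table condition into the ON clause so unmatched parents are kept

Corrected query:
SELECT p.name, c.sales FROM authors p LEFT JOIN novels c ON c.author_id = p.id AND c.sales > 61868

Result:
name    | sales
--------+------
Atwood  | NULL 
Orwell  | 67028
Tolkien | NULL 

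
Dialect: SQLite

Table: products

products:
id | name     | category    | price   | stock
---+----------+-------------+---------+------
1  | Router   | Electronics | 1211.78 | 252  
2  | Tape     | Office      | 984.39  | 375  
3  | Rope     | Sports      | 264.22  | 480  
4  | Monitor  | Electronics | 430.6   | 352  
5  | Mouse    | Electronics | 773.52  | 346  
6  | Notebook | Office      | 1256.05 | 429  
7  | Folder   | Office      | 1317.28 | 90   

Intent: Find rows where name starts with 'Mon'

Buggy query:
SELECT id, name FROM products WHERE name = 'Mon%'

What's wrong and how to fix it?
Bug: '=' compares the literal string including the % character; pattern matching needs LIKE

Fix: Replace '=' with LIKE so 'Mon%' is treated as a pattern

Corrected query:
SELECT id, name FROM products WHERE name LIKE 'Mon%'

Result:
id | name   
---+--------
4  | Monitor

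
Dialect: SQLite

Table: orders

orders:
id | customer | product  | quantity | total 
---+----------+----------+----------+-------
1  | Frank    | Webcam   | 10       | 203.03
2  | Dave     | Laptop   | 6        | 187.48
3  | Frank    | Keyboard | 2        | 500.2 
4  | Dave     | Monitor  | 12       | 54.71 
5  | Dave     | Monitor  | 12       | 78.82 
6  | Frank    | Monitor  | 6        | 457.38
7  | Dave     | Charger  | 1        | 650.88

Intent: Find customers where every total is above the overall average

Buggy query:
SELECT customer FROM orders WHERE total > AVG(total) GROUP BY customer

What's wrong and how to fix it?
Bug: AVG() is an aggregate; it can't sit directly in WHERE

Fix: Compute the overall average in a scalar subquery and compare each group's MIN against it in HAVING

Corrected query:
SELECT customer FROM orders GROUP BY customer HAVING MIN(total) > (SELECT AVG(total) FROM orders)

Result:
(no rows)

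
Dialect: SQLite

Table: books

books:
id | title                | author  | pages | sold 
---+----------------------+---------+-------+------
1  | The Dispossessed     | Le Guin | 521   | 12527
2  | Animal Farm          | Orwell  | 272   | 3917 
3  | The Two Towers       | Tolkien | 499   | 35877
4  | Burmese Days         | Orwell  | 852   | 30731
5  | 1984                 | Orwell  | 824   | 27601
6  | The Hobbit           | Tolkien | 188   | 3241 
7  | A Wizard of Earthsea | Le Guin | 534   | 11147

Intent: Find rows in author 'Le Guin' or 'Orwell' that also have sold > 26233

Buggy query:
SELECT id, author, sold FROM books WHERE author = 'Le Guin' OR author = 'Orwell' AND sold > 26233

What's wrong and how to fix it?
Bug: AND binds tighter than OR, so this parses as author = 'Le Guin' OR (author = 'Orwell' AND sold > 26233)

Fix: Add parentheses around the OR so the AND applies to both alternatives

Corrected query:
SELECT id, author, sold FROM books WHERE (author = 'Le Guin' OR author = 'Orwell') AND sold > 26233

Result:
id | author | sold 
---+--------+------
4  | Orwell | 30731
5  | Orwell | 27601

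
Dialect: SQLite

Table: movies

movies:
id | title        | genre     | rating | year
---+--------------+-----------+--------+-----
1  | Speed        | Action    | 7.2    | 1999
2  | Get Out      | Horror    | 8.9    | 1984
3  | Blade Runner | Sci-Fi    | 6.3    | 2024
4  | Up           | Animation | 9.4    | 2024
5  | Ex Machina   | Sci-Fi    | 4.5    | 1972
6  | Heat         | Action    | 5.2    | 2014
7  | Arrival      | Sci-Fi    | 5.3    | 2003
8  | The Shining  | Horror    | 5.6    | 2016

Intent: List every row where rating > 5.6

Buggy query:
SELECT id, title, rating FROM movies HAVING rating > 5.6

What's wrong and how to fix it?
Bug: HAVING filters the output of aggregation, but this query has no GROUP BY and no aggregate functions, so SQLite rejects it (HAVING clause on a non-aggregate query); the condition here is per row

Fix: Use WHERE for row-level filtering

Corrected query:
SELECT id, title, rating FROM movies WHERE rating > 5.6

Result:
id | title        | rating
---+--------------+-------
1  | Speed        | 7.2   
2  | Get Out      | 8.9   
3  | Blade Runner | 6.3   
4  | Up           | 9.4   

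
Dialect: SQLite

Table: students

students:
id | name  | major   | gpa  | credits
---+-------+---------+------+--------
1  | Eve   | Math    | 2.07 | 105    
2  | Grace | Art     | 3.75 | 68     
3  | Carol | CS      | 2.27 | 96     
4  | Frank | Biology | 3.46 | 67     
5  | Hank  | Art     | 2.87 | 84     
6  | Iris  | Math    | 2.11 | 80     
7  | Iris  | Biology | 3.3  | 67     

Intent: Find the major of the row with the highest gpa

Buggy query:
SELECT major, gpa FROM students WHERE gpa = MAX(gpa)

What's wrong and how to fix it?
Bug: WHERE is evaluated per row; an aggregate over the whole table isn't defined there

Fix: Wrap MAX in a scalar subquery so WHERE compares against a single value

Corrected query:
SELECT major, gpa FROM students WHERE gpa = (SELECT MAX(gpa) FROM students)

Result:
major | gpa 
------+-----
Art   | 3.75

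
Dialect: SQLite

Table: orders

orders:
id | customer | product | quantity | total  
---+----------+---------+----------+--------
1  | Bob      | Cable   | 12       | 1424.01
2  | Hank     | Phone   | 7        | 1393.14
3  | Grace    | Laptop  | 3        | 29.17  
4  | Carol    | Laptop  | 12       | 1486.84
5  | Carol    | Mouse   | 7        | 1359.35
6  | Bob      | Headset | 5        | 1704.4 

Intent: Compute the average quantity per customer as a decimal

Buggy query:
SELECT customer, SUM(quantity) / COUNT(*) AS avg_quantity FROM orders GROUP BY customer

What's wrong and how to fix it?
Bug: Both operands are integers, so '/' performs integer division and truncates

Fix: Multiply by 1.0 (or CAST to REAL) to force floating-point division

Corrected query:
SELECT customer, SUM(quantity) * 1.0 / COUNT(*) AS avg_quantity FROM orders GROUP BY customer

Result:
customer | avg_quantity
---------+-------------
Bob      | 8.5         
Carol    | 9.5         
Grace    | 3           
Hank     | 7           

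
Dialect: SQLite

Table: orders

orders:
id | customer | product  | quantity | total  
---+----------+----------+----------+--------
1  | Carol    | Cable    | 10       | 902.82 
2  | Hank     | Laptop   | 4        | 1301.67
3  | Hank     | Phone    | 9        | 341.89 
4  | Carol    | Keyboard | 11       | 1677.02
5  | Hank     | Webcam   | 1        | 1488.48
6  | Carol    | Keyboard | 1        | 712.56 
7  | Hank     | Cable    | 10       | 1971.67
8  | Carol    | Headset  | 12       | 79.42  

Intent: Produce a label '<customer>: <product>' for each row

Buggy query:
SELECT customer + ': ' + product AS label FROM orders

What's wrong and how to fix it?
Bug: '+' is numeric addition; on text columns SQLite converts them to 0 instead of concatenating

Fix: Replace + with || to concatenate text

Corrected query:
SELECT customer || ': ' || product AS label FROM orders

Result:
label          
---------------
Carol: Cable   
Hank: Laptop   
Hank: Phone    
Carol: Keyboard
Hank: Webcam   
Carol: Keyboard
Hank: Cable    
Carol: Headset 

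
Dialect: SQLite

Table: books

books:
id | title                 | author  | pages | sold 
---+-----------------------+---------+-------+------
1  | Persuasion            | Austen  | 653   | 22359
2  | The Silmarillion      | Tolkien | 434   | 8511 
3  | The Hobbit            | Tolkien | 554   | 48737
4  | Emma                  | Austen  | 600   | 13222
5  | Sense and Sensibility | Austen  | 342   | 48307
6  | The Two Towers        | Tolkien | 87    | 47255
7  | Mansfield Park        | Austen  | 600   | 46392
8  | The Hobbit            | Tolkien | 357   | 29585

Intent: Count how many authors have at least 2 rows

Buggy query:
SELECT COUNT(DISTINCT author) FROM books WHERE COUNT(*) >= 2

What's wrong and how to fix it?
Bug: COUNT(*) cannot appear in WHERE; the per-group count doesn't exist yet

Fix: Group first with HAVING COUNT(*) >= 2, then COUNT the resulting groups

Corrected query:
SELECT COUNT(*) FROM (SELECT author FROM books GROUP BY author HAVING COUNT(*) >= 2)

Result:
COUNT(*)
--------
2       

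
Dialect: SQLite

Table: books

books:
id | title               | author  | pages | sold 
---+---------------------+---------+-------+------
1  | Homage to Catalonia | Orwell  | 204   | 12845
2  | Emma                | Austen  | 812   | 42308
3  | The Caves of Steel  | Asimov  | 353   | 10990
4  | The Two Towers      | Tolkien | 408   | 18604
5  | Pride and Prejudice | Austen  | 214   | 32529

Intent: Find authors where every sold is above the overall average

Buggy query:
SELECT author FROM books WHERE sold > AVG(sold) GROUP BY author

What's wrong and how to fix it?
Bug: AVG() is an aggregate; it can't sit directly in WHERE

Fix: Use a subquery for AVG and a HAVING MIN(...) filter so the condition holds for every row in the group

Corrected query:
SELECT author FROM books GROUP BY author HAVING MIN(sold) > (SELECT AVG(sold) FROM books)

Result:
author
------
Austen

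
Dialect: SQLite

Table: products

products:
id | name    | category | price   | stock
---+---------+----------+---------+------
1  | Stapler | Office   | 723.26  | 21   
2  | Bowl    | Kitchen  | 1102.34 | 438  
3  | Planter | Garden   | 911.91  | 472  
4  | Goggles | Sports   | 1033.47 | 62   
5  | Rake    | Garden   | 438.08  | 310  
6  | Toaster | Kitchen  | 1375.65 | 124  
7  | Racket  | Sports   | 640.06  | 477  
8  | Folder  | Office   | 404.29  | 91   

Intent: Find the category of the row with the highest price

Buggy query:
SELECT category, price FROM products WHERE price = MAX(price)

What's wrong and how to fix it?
Bug: WHERE is evaluated per row; an aggregate over the whole table isn't defined there

Fix: Use a subquery: WHERE price = (SELECT MAX(price) FROM products)

Corrected query:
SELECT category, price FROM products WHERE price = (SELECT MAX(price) FROM products)

Result:
category | price  
---------+--------
Kitchen  | 1375.65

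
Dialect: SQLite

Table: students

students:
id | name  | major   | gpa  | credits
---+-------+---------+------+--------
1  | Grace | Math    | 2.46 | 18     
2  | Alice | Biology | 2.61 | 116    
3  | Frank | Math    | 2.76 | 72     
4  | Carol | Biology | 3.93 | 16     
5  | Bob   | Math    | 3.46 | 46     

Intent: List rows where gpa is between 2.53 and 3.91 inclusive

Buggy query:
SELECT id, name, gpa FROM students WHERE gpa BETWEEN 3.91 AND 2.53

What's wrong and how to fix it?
Bug: BETWEEN expects the lower bound first; with 3.91 AND 2.53 the range is empty

Fix: Write BETWEEN 2.53 AND 3.91

Corrected query:
SELECT id, name, gpa FROM students WHERE gpa BETWEEN 2.53 AND 3.91

Result:
id | name  | gpa 
---+-------+-----
2  | Alice | 2.61
3  | Frank | 2.76
5  | Bob   | 3.46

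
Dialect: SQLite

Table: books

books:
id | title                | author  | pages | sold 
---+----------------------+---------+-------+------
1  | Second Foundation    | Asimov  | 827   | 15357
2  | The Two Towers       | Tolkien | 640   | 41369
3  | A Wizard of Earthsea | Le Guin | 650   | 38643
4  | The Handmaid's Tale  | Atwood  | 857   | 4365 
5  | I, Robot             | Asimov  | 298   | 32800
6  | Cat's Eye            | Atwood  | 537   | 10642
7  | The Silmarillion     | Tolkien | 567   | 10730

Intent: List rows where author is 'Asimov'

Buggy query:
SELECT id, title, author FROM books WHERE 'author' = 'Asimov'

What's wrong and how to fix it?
Bug: Single quotes denote string literals in SQL; the column name is being compared as a constant string

Fix: Reference the column as author without single quotes

Corrected query:
SELECT id, title, author FROM books WHERE author = 'Asimov'

Result:
id | title             | author
---+-------------------+-------
1  | Second Foundation | Asimov
5  | I, Robot          | Asimov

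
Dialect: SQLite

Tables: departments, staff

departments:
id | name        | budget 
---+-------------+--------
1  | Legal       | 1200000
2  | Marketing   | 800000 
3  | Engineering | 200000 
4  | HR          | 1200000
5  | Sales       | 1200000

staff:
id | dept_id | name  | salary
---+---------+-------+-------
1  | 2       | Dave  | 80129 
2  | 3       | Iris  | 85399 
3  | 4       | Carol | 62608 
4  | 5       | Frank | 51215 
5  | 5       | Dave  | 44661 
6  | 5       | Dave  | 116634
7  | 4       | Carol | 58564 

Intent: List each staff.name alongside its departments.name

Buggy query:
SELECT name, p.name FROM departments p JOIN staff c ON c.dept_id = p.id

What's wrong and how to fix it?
Bug: 'name' exists in both joined tables, so the database can't tell which one is meant

Fix: Qualify the column with its table alias (c.name)

Corrected query:
SELECT c.name, p.name FROM departments p JOIN staff c ON c.dept_id = p.id

Result:
name  | name       
------+------------
Dave  | Marketing  
Iris  | Engineering
Carol | HR         
Frank | Sales      
Dave  | Sales      
Dave  | Sales      
Carol | HR         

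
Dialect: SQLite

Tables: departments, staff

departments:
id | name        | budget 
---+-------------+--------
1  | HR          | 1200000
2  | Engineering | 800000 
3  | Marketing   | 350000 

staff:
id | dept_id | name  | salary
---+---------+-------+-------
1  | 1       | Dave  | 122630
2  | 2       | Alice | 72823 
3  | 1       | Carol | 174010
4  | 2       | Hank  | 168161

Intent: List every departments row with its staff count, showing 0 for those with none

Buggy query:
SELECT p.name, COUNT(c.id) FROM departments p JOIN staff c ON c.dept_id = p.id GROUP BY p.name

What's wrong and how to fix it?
Bug: An inner join excludes parents with zero children

Fix: Switch to LEFT JOIN to retain unmatched parent rows

Corrected query:
SELECT p.name, COUNT(c.id) FROM departments p LEFT JOIN staff c ON c.dept_id = p.id GROUP BY p.name

Result:
name        | COUNT(c.id)
------------+------------
Engineering | 2          
HR          | 2          
Marketing   | 0          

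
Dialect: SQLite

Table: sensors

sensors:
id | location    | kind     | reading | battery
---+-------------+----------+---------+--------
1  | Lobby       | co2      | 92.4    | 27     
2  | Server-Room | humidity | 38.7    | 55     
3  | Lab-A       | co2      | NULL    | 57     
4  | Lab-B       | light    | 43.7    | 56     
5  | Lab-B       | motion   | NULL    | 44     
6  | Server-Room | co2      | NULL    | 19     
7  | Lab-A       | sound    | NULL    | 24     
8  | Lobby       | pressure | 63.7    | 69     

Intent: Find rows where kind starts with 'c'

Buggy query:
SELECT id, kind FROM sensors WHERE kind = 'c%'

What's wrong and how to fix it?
Bug: Wildcards only work with LIKE; '=' treats '%' as a literal character

Fix: Replace '=' with LIKE so 'c%' is treated as a pattern

Corrected query:
SELECT id, kind FROM sensors WHERE kind LIKE 'c%'

Result:
id | kind
---+-----
1  | co2 
3  | co2 
6  | co2 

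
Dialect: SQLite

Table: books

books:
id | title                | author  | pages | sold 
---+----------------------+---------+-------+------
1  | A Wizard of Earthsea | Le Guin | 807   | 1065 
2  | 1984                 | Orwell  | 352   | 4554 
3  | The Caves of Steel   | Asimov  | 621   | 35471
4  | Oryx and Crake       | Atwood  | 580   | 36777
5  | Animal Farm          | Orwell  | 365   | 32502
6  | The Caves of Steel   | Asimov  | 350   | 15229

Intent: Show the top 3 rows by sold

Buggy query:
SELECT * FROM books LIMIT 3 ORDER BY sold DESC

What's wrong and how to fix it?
Bug: ORDER BY cannot follow LIMIT; LIMIT is the final clause

Fix: Swap the clauses: ORDER BY first, then LIMIT

Corrected query:
SELECT * FROM books ORDER BY sold DESC LIMIT 3

Result:
id | title              | author | pages | sold 
---+--------------------+--------+-------+------
4  | Oryx and Crake     | Atwood | 580   | 36777
3  | The Caves of Steel | Asimov | 621   | 35471
5  | Animal Farm        | Orwell | 365   | 32502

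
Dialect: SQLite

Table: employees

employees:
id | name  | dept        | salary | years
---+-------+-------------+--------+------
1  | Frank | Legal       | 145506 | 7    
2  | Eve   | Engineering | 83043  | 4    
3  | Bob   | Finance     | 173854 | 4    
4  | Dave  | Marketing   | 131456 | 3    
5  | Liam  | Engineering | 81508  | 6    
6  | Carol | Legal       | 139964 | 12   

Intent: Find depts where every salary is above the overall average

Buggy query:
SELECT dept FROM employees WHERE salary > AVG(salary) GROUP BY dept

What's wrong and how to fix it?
Bug: WHERE evaluates per row before aggregation, so AVG() is unavailable

Fix: Use a subquery for AVG and a HAVING MIN(...) filter so the condition holds for every row in the group

Corrected query:
SELECT dept FROM employees GROUP BY dept HAVING MIN(salary) > (SELECT AVG(salary) FROM employees)

Result:
dept     
---------
Finance  
Legal    
Marketing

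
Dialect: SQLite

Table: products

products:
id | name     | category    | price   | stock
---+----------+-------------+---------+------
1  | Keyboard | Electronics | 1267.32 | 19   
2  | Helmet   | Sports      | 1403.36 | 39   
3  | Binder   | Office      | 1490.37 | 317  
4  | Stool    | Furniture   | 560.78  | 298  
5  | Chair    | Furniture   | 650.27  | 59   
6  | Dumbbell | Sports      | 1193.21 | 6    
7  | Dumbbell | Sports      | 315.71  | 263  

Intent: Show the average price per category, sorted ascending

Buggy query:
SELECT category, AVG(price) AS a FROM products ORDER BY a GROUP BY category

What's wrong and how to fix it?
Bug: ORDER BY appears before GROUP BY; SQL clause order requires GROUP BY first

Fix: Move ORDER BY to the end, after GROUP BY

Corrected query:
SELECT category, AVG(price) AS a FROM products GROUP BY category ORDER BY a

Result:
category    | a      
------------+--------
Furniture   | 605.525
Sports      | 970.76 
Electronics | 1267.32
Office      | 1490.37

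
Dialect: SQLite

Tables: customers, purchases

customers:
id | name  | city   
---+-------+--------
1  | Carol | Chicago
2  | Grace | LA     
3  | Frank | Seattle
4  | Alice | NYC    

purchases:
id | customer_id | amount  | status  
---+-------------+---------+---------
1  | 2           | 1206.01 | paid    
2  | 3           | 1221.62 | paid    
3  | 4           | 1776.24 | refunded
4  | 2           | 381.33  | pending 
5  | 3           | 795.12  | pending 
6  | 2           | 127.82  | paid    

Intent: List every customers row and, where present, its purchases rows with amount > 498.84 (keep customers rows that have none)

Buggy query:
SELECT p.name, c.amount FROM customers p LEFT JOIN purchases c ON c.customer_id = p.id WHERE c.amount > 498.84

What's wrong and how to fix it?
Bug: A WHERE condition on the right-hand table after LEFT JOIN drops unmatched parents

Fix: Put 'c.amount > 498.84' in the JOIN's ON clause instead of WHERE

Corrected query:
SELECT p.name, c.amount FROM customers p LEFT JOIN purchases c ON c.customer_id = p.id AND c.amount > 498.84

Result:
name  | amount 
------+--------
Carol | NULL   
Grace | 1206.01
Frank | 795.12 
Frank | 1221.62
Alice | 1776.24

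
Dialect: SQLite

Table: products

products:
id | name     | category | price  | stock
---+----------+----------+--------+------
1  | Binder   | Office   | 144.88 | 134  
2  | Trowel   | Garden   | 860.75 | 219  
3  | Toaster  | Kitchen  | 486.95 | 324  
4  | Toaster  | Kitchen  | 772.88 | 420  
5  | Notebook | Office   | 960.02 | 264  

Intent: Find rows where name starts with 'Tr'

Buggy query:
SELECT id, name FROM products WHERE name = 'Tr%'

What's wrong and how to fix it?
Bug: '=' compares the literal string including the % character; pattern matching needs LIKE

Fix: Use LIKE for wildcard pattern matching

Corrected query:
SELECT id, name FROM products WHERE name LIKE 'Tr%'

Result:
id | name  
---+-------
2  | Trowel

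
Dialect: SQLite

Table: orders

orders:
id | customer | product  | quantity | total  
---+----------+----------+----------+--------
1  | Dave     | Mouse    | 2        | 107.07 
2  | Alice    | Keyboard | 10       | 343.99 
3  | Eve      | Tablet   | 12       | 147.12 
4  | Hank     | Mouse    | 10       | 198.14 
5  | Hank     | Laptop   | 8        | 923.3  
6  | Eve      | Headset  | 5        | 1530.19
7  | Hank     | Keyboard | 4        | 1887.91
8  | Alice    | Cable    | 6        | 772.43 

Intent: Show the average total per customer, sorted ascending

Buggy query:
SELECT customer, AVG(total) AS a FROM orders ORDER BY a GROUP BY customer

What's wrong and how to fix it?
Bug: GROUP BY must precede ORDER BY

Fix: Move ORDER BY to the end, after GROUP BY

Corrected query:
SELECT customer, AVG(total) AS a FROM orders GROUP BY customer ORDER BY a

Result:
customer | a          
---------+------------
Dave     | 107.07     
Alice    | 558.21     
Eve      | 838.655    
Hank     | 1003.116667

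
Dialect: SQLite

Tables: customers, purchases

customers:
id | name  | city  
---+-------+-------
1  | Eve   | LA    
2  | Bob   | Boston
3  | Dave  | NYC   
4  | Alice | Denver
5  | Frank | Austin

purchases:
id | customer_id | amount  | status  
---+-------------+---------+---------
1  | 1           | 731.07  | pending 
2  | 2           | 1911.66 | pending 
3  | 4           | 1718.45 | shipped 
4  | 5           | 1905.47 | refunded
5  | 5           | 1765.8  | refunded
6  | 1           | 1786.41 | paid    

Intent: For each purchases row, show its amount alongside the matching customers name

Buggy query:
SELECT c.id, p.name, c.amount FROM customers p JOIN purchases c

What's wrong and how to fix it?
Bug: JOIN with no ON clause produces a cartesian product; every purchases row pairs with every customers row

Fix: Specify the join condition linking the foreign key to the parent id

Corrected query:
SELECT c.id, p.name, c.amount FROM customers p JOIN purchases c ON c.customer_id = p.id

Result:
id | name  | amount 
---+-------+--------
1  | Eve   | 731.07 
2  | Bob   | 1911.66
3  | Alice | 1718.45
4  | Frank | 1905.47
5  | Frank | 1765.8 
6  | Eve   | 1786.41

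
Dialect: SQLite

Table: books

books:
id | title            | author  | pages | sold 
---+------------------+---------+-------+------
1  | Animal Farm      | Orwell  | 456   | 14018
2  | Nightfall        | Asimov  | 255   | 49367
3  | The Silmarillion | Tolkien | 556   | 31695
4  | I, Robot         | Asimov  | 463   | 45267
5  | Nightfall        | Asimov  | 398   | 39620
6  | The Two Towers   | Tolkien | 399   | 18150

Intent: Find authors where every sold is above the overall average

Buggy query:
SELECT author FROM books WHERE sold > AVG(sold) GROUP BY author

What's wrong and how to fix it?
Bug: AVG() is an aggregate; it can't sit directly in WHERE

Fix: Use a subquery for AVG and a HAVING MIN(...) filter so the condition holds for every row in the group

Corrected query:
SELECT author FROM books GROUP BY author HAVING MIN(sold) > (SELECT AVG(sold) FROM books)

Result:
author
------
Asimov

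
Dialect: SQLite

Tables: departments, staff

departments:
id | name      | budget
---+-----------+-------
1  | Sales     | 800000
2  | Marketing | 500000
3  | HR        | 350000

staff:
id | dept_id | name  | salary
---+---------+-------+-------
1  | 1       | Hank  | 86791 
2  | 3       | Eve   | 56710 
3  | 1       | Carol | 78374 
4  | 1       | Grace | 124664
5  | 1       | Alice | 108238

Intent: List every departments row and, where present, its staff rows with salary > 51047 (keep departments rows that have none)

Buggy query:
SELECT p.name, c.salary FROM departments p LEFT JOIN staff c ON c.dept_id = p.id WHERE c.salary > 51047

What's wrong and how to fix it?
Bug: Filtering c.salary in WHERE discards the NULL rows produced by LEFT JOIN, turning it into an inner join

Fix: Put 'c.salary > 51047' in the JOIN's ON clause instead of WHERE

Corrected query:
SELECT p.name, c.salary FROM departments p LEFT JOIN staff c ON c.dept_id = p.id AND c.salary > 51047

Result:
name      | salary
----------+-------
Sales     | 78374 
Sales     | 86791 
Sales     | 108238
Sales     | 124664
Marketing | NULL  
HR        | 56710 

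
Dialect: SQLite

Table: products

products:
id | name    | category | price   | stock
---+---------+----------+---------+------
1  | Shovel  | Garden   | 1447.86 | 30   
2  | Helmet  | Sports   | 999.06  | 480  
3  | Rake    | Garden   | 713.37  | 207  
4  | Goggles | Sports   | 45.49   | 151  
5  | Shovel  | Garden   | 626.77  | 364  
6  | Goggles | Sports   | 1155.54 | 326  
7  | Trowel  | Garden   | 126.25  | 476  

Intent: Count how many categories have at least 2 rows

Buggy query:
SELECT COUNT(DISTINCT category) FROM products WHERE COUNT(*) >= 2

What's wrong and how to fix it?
Bug: COUNT(*) cannot appear in WHERE; the per-group count doesn't exist yet

Fix: Use a subquery that GROUPs and filters with HAVING, then count its rows

Corrected query:
SELECT COUNT(*) FROM (SELECT category FROM products GROUP BY category HAVING COUNT(*) >= 2)

Result:
COUNT(*)
--------
2       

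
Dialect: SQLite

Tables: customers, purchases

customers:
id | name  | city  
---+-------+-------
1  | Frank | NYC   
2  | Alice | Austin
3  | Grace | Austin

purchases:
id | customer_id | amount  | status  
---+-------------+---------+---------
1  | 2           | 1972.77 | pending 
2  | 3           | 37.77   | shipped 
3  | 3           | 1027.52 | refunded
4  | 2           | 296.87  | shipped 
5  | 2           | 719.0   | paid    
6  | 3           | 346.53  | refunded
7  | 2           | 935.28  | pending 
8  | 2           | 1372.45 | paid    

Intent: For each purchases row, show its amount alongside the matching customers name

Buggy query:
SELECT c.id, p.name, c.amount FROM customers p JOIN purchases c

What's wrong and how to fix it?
Bug: Missing join condition: each purchases row is matched to all customers rows instead of just its own

Fix: Add ON c.customer_id = p.id to the JOIN

Corrected query:
SELECT c.id, p.name, c.amount FROM customers p JOIN purchases c ON c.customer_id = p.id

Result:
id | name  | amount 
---+-------+--------
1  | Alice | 1972.77
2  | Grace | 37.77  
3  | Grace | 1027.52
4  | Alice | 296.87 
5  | Alice | 719    
6  | Grace | 346.53 
7  | Alice | 935.28 
8  | Alice | 1372.45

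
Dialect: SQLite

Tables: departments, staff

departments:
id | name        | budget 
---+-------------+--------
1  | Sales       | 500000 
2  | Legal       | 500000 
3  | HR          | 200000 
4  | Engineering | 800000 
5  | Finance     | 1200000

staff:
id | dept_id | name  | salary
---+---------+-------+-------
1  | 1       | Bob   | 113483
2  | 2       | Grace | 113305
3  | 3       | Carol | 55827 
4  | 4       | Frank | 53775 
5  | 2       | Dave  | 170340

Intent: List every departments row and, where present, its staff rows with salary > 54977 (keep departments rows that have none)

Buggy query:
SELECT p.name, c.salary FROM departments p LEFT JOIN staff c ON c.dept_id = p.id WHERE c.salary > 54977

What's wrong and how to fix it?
Bug: Filtering c.salary in WHERE discards the NULL rows produced by LEFT JOIN, turning it into an inner join

Fix: Put 'c.salary > 54977' in the JOIN's ON clause instead of WHERE

Corrected query:
SELECT p.name, c.salary FROM departments p LEFT JOIN staff c ON c.dept_id = p.id AND c.salary > 54977

Result:
name        | salary
------------+-------
Sales       | 113483
Legal       | 113305
Legal       | 170340
HR          | 55827 
Engineering | NULL  
Finance     | NULL  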